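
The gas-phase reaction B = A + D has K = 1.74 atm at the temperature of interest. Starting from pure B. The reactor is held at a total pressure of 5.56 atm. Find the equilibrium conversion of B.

Basis: 1 mol B initially; let X = conversion of B. Extent ξ = X.
Moles: n_B = 1 − X; n_A = X; n_D = X.
n_T = Σnᵢ = 1 + X.
With p_i = (n_i/n_T)P, K = p_A p_D / (p_B).
Setting this equal to 1.74 atm and taking the physical root (0 < X < 1) gives X = 0.488.

X = 0.488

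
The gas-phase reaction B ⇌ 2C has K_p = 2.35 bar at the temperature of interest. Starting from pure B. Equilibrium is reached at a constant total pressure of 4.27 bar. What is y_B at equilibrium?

Take 1 mol B as basis and let X be its fractional conversion, so ξ = X.
At extent ξ: n_B = 1 − X; n_C = 2X.
Summing: n_T = 1 + X.
With p_i = (n_i/n_T)P, K_p = p_C^2 / (p_B).
Substituting and setting equal to 2.35 bar gives a polynomial in X; the root in (0,1) is X = 0.348.
Then n_B = 0.652, n_T = 1.35, so y_B = 0.484.

y_B = 0.484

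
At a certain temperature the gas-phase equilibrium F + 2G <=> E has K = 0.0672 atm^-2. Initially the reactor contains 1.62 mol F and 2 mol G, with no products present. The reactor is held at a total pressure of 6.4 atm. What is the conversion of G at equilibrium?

X = 0.480

Let X = conversion of G (basis 2 mol G); extent of reaction ξ = X.
Moles: n_F = 1.62 − X; n_G = 2 − 2X; n_E = X.
Total moles n_T = 3.62 − 2X.
With p_i = (n_i/n_T)P, K = p_E / (p_F p_G^2).
This yields a degree-3 equation in X; solving on (0,1), X = 0.480.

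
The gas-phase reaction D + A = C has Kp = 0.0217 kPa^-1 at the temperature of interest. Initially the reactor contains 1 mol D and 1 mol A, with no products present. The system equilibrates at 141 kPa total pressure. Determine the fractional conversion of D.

Basis: 1 mol D initially; let X = conversion of D. Extent ξ = X.
At extent ξ: n_D = 1 − X; n_A = 1 − X; n_C = X.
Total moles n_T = 2 − X.
With p_i = (n_i/n_T)P, Kp = p_C / (p_D p_A).
Setting this equal to 0.0217 kPa^-1 and taking the physical root (0 < X < 1) gives X = 0.504.

X = 0.504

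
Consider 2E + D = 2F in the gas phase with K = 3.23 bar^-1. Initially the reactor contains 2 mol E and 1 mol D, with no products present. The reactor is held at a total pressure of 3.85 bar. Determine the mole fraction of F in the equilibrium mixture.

Let X = conversion of E (basis 2 mol E); extent of reaction ξ = X.
Moles: n_E = 2 − 2X; n_D = 1 − X; n_F = 2X.
Total moles n_T = 3 − X.
With p_i = (n_i/n_T)P, K = p_F^2 / (p_E^2 p_D).
This yields a degree-3 equation in X; solving on (0,1), X = 0.592.
Then n_F = 1.18, n_T = 2.41, so y_F = 0.492.

y_F = 0.492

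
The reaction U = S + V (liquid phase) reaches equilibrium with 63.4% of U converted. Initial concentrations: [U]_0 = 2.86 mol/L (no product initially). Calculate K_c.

Let X = conversion of U.
Concentrations: [U] = 2.86 − 2.86X; [S] = 2.86X; [V] = 2.86X.
At X = 0.634: [U] = 1.05, [S] = 1.81, [V] = 1.81.
K_c = [S] [V] / ([U]) = 3.14 mol/L.

K_c = 3.14 mol/L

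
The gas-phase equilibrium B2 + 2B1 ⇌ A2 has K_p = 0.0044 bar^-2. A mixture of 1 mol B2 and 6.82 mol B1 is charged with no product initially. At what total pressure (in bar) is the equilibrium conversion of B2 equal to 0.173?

P = 7.96 bar

Take 1 mol B2 as basis and let X be its fractional conversion, so ξ = X.
Species balance: n_B2 = 1 − X; n_B1 = 6.82 − 2X; n_A2 = X.
n_T = Σnᵢ = 7.82 − 2X.
K_p = p_A2 / (p_B2 p_B1^2) with p_i = (n_i/n_T)·P.
At X = 0.173: the mole-fraction product g(X) = Π y_i^ν_i = 0.2788. Since K_p = g(X)·P^{-2}, P = (g/K_p)^(1/2) = (0.2788/0.0044)^(1/2) = 7.96 bar.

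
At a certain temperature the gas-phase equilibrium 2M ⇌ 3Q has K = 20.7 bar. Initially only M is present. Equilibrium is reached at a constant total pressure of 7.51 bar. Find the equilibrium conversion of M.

X = 0.575

Let X = conversion of M (basis 1 mol M); extent of reaction ξ = 0.5X.
Species balance: n_M = 1 − X; n_Q = 1.5X.
Total moles n_T = 1 + 0.5X.
With p_i = (n_i/n_T)P, K = p_Q^3 / (p_M^2).
This yields a degree-3 equation in X; solving on (0,1), X = 0.575.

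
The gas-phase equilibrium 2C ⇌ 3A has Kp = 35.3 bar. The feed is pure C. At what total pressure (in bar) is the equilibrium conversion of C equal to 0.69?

Basis: 1 mol C initially; let X = conversion of C. Extent ξ = 0.5X.
Mole table: n_C = 1 − X; n_A = 1.5X.
n_T = Σnᵢ = 1 + 0.5X.
Kp = p_A^3 / (p_C^2) with p_i = (n_i/n_T)·P.
At X = 0.69: the mole-fraction product g(X) = Π y_i^ν_i = 8.578. Since Kp = g(X)·P^{1}, P = (Kp/g)^(1/1) = (35.3/8.578)^(1/1) = 4.12 bar.

P = 4.12 bar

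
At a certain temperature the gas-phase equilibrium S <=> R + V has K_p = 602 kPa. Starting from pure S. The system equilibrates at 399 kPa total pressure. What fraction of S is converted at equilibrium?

X = 0.775

Basis: 1 mol S initially; let X = conversion of S. Extent ξ = X.
At extent ξ: n_S = 1 − X; n_R = X; n_V = X.
n_T = Σnᵢ = 1 + X.
Mole fractions y_i = n_i/n_T; K_p = p_R p_V / (p_S) with p_i = y_i·P.
Setting this equal to 602 kPa and taking the physical root (0 < X < 1) gives X = 0.775.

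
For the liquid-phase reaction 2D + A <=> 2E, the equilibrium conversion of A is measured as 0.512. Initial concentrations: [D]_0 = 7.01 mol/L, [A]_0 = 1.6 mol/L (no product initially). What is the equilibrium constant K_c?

K_c = 0.119 L/mol

Let X = conversion of A.
Concentrations: [D] = 7.01 − 3.2X; [A] = 1.6 − 1.6X; [E] = 3.2X.
At X = 0.512: [D] = 5.37, [A] = 0.781, [E] = 1.64.
K_c = [E]^2 / ([D]^2 [A]) = 0.119 L/mol.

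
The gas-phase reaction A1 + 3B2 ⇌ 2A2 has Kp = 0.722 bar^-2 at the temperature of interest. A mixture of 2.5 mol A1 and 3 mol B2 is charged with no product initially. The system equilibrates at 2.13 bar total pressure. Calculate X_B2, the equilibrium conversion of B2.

X = 0.509

Basis: 3 mol B2 initially; let X = conversion of B2. Extent ξ = X.
At extent ξ: n_A1 = 2.5 − X; n_B2 = 3 − 3X; n_A2 = 2X.
Summing: n_T = 5.5 − 2X.
Mole fractions y_i = n_i/n_T; Kp = p_A2^2 / (p_A1 p_B2^3) with p_i = y_i·P.
Substituting and setting equal to 0.722 bar^-2 gives a polynomial in X; the root in (0,1) is X = 0.509.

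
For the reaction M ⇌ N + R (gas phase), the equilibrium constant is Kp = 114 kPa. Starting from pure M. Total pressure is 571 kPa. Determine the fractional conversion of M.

X = 0.408

Let X = conversion of M (basis 1 mol M); extent of reaction ξ = X.
Mole table: n_M = 1 − X; n_N = X; n_R = X.
Total moles n_T = 1 + X.
Mole fractions y_i = n_i/n_T; Kp = p_N p_R / (p_M) with p_i = y_i·P.
This yields a degree-2 equation in X; solving on (0,1), X = 0.408.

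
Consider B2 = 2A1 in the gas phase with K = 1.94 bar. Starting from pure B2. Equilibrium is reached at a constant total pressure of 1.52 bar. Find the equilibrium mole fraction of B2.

Let X = conversion of B2 (basis 1 mol B2); extent of reaction ξ = X.
At extent ξ: n_B2 = 1 − X; n_A1 = 2X.
n_T = Σnᵢ = 1 + X.
Mole fractions y_i = n_i/n_T; K = p_A1^2 / (p_B2) with p_i = y_i·P.
Setting this equal to 1.94 bar and taking the physical root (0 < X < 1) gives X = 0.492.
Then n_B2 = 0.508, n_T = 1.49, so y_B2 = 0.341.

y_B2 = 0.341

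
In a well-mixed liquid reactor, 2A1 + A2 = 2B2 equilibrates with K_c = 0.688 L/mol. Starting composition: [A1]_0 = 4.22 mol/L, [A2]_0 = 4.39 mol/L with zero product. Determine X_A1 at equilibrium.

Let X = conversion of A1; extent ξ = 4.22X/2 mol/L.
Concentrations: [A1] = 4.22 − 4.22X; [A2] = 4.39 − 2.11X; [B2] = 4.22X.
K_c = [B2]^2 / ([A1]^2 [A2]).
Setting equal to 0.688 and solving for X on (0,1) gives X = 0.595.

X = 0.595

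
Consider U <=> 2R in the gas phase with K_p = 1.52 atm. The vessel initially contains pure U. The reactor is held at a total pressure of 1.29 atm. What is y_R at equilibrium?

y_R = 0.646

Let X = conversion of U (basis 1 mol U); extent of reaction ξ = X.
Species balance: n_U = 1 − X; n_R = 2X.
Total moles n_T = 1 + X.
With p_i = (n_i/n_T)P, K_p = p_R^2 / (p_U).
This yields a degree-2 equation in X; solving on (0,1), X = 0.477.
Then n_R = 0.954, n_T = 1.48, so y_R = 0.646.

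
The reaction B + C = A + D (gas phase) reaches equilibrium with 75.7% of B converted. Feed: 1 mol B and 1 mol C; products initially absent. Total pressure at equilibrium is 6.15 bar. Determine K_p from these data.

K_p = 9.7

Let X = conversion of B (basis 1 mol B); extent of reaction ξ = X.
Species balance: n_B = 1 − X; n_C = 1 − X; n_A = X; n_D = X.
n_T stays at 2 (no change in mole number).
At X = 0.757: n_B = 0.243, n_C = 0.243, n_A = 0.757, n_D = 0.757, n_T = 2.
p_i = (n_i/n_T)·P. K_p = p_A p_D / (p_B p_C) = 9.7.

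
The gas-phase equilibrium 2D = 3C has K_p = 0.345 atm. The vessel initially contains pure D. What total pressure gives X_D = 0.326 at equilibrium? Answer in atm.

P = 1.56 atm

Let X = conversion of D (basis 1 mol D); extent of reaction ξ = 0.5X.
Moles: n_D = 1 − X; n_C = 1.5X.
Total moles n_T = 1 + 0.5X.
K_p = p_C^3 / (p_D^2) with p_i = (n_i/n_T)·P.
At X = 0.326: the mole-fraction product g(X) = Π y_i^ν_i = 0.2213. Since K_p = g(X)·P^{1}, P = (K_p/g)^(1/1) = (0.345/0.2213)^(1/1) = 1.56 atm.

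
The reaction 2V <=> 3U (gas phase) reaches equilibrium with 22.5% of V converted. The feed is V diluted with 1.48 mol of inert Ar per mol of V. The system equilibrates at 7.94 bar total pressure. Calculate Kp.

Kp = 0.196 bar

Take 1 mol V as basis and let X be its fractional conversion, so ξ = 0.5X.
Moles: n_V = 1 − X; n_U = 1.5X; n_I = 1.48 (inert).
Total moles n_T = 2.48 + 0.5X.
At X = 0.225: n_V = 0.775, n_U = 0.338, n_T = 2.59.
p_i = (n_i/n_T)·P. Kp = p_U^3 / (p_V^2) = 0.196 bar.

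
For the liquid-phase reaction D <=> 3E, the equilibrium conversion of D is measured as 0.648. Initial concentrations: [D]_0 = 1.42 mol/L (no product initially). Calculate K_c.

Let X = conversion of D.
Concentrations: [D] = 1.42 − 1.42X; [E] = 4.26X.
At X = 0.648: [D] = 0.5, [E] = 2.76.
K_c = [E]^3 / ([D]) = 42.1 (mol/L)^2.

K_c = 42.1 (mol/L)^2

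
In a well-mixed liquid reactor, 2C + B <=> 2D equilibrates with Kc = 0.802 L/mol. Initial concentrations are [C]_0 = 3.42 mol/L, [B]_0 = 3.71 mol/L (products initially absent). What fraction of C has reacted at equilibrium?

X = 0.595

Let X = conversion of C; extent ξ = 3.42X/2 mol/L.
Concentrations: [C] = 3.42 − 3.42X; [B] = 3.71 − 1.71X; [D] = 3.42X.
Kc = [D]^2 / ([C]^2 [B]).
Setting equal to 0.802 and solving for X on (0,1) gives X = 0.595.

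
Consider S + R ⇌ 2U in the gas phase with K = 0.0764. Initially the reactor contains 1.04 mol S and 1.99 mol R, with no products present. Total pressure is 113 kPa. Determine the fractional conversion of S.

X = 0.167

Take 1.04 mol S as basis and let X be its fractional conversion, so ξ = 1.04X.
Mole table: n_S = 1.04 − 1.04X; n_R = 1.99 − 1.04X; n_U = 2.08X.
Since Δν = 0, n_T = 3.03 throughout.
Mole fractions y_i = n_i/n_T; K = p_U^2 / (p_S p_R) with p_i = y_i·P.
Equating to 0.0764 and solving on 0 < X < 1: X = 0.167.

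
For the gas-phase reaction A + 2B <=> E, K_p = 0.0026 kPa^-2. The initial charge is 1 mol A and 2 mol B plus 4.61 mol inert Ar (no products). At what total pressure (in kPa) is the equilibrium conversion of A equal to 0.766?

Basis: 1 mol A initially; let X = conversion of A. Extent ξ = X.
Mole table: n_A = 1 − X; n_B = 2 − 2X; n_E = X; n_I = 4.61 (inert).
Summing: n_T = 7.61 − 2X.
K_p = p_E / (p_A p_B^2) with p_i = (n_i/n_T)·P.
At X = 0.766: the mole-fraction product g(X) = Π y_i^ν_i = 552.1. Since K_p = g(X)·P^{-2}, P = (g/K_p)^(1/2) = (552.1/0.0026)^(1/2) = 461 kPa.

P = 461 kPa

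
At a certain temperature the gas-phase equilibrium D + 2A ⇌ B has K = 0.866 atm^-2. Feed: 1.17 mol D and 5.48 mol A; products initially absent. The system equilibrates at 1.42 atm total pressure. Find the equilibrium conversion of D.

X = 0.518

Basis: 1.17 mol D initially; let X = conversion of D. Extent ξ = 1.17X.
At extent ξ: n_D = 1.17 − 1.17X; n_A = 5.48 − 2.34X; n_B = 1.17X.
Total moles n_T = 6.65 − 2.34X.
Mole fractions y_i = n_i/n_T; K = p_B / (p_D p_A^2) with p_i = y_i·P.
Substituting and setting equal to 0.866 atm^-2 gives a polynomial in X; the root in (0,1) is X = 0.518.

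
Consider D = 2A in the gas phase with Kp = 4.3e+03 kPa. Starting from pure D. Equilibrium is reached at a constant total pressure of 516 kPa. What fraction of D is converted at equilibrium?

Take 1 mol D as basis and let X be its fractional conversion, so ξ = X.
Moles: n_D = 1 − X; n_A = 2X.
Summing: n_T = 1 + X.
Mole fractions y_i = n_i/n_T; Kp = p_A^2 / (p_D) with p_i = y_i·P.
Setting this equal to 4.3e+03 kPa and taking the physical root (0 < X < 1) gives X = 0.822.

X = 0.822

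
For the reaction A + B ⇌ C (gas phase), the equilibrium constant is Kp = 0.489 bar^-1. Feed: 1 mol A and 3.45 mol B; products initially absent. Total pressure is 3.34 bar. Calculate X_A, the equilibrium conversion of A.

X = 0.548

Let X = conversion of A (basis 1 mol A); extent of reaction ξ = X.
Mole table: n_A = 1 − X; n_B = 3.45 − X; n_C = X.
Total moles n_T = 4.45 − X.
With p_i = (n_i/n_T)P, Kp = p_C / (p_A p_B).
This yields a degree-2 equation in X; solving on (0,1), X = 0.548.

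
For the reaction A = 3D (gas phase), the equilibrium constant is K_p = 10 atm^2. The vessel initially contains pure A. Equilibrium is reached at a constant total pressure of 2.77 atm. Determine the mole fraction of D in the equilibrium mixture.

Basis: 1 mol A initially; let X = conversion of A. Extent ξ = X.
At extent ξ: n_A = 1 − X; n_D = 3X.
Total moles n_T = 1 + 2X.
y_i = n_i/n_T, p_i = y_i·P. K_p = p_D^3 / (p_A).
Substituting and setting equal to 10 atm^2 gives a polynomial in X; the root in (0,1) is X = 0.458.
Then n_D = 1.37, n_T = 1.92, so y_D = 0.717.

y_D = 0.717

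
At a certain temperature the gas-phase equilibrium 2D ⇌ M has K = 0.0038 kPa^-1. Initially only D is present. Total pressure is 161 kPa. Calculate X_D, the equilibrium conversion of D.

X = 0.461

Let X = conversion of D (basis 1 mol D); extent of reaction ξ = 0.5X.
Moles: n_D = 1 − X; n_M = 0.5X.
Total moles n_T = 1 − 0.5X.
With p_i = (n_i/n_T)P, K = p_M / (p_D^2).
This yields a degree-2 equation in X; solving on (0,1), X = 0.461.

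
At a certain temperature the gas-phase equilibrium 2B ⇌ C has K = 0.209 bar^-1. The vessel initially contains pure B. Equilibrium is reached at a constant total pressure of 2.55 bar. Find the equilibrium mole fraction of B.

Basis: 1 mol B initially; let X = conversion of B. Extent ξ = 0.5X.
Species balance: n_B = 1 − X; n_C = 0.5X.
Total moles n_T = 1 − 0.5X.
Mole fractions y_i = n_i/n_T; K = p_C / (p_B^2) with p_i = y_i·P.
Equating to 0.209 bar^-1 and solving on 0 < X < 1: X = 0.435.
Then n_B = 0.565, n_T = 0.783, so y_B = 0.722.

y_B = 0.722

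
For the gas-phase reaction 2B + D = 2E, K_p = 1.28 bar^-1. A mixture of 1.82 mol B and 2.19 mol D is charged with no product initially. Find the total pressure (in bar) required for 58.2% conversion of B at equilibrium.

P = 3.17 bar

Basis: 1.82 mol B initially; let X = conversion of B. Extent ξ = 0.91X.
At extent ξ: n_B = 1.82 − 1.82X; n_D = 2.19 − 0.91X; n_E = 1.82X.
Total moles n_T = 4.01 − 0.91X.
K_p = p_E^2 / (p_B^2 p_D) with p_i = (n_i/n_T)·P.
At X = 0.582: the mole-fraction product g(X) = Π y_i^ν_i = 4.064. Since K_p = g(X)·P^{-1}, P = (g/K_p)^(1/1) = (4.064/1.28)^(1/1) = 3.17 bar.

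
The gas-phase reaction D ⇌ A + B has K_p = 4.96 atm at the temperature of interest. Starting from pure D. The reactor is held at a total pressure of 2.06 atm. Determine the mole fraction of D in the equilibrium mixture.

y_D = 0.087

Basis: 1 mol D initially; let X = conversion of D. Extent ξ = X.
At extent ξ: n_D = 1 − X; n_A = X; n_B = X.
Summing: n_T = 1 + X.
Mole fractions y_i = n_i/n_T; K_p = p_A p_B / (p_D) with p_i = y_i·P.
Substituting and setting equal to 4.96 atm gives a polynomial in X; the root in (0,1) is X = 0.841.
Then n_D = 0.159, n_T = 1.84, so y_D = 0.087.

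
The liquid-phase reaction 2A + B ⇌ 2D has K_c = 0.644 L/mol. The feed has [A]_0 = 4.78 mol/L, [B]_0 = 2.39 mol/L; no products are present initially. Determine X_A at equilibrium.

X = 0.474

Let X = conversion of A; extent ξ = 4.78X/2 mol/L.
Concentrations: [A] = 4.78 − 4.78X; [B] = 2.39 − 2.39X; [D] = 4.78X.
K_c = [D]^2 / ([A]^2 [B]).
This equals 0.644 at X = 0.474 (the root in 0 < X < 1).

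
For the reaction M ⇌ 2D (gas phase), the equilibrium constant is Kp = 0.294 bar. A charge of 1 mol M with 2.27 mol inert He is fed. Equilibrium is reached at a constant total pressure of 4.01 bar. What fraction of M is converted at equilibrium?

Let X = conversion of M (basis 1 mol M); extent of reaction ξ = X.
Mole table: n_M = 1 − X; n_D = 2X; n_I = 2.27 (inert).
n_T = Σnᵢ = 3.27 + X.
y_i = n_i/n_T, p_i = y_i·P. Kp = p_D^2 / (p_M).
Equating to 0.294 bar and solving on 0 < X < 1: X = 0.223.

X = 0.223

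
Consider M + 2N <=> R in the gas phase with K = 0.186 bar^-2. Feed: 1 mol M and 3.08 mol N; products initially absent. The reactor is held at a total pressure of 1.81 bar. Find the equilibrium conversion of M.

Take 1 mol M as basis and let X be its fractional conversion, so ξ = X.
Mole table: n_M = 1 − X; n_N = 3.08 − 2X; n_R = X.
Total moles n_T = 4.08 − 2X.
Mole fractions y_i = n_i/n_T; K = p_R / (p_M p_N^2) with p_i = y_i·P.
Equating to 0.186 bar^-2 and solving on 0 < X < 1: X = 0.241.

X = 0.241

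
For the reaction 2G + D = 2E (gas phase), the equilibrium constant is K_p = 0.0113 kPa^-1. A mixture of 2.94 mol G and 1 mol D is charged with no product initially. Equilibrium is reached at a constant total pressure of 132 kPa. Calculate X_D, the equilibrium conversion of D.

X = 0.474

Let X = conversion of D (basis 1 mol D); extent of reaction ξ = X.
At extent ξ: n_G = 2.94 − 2X; n_D = 1 − X; n_E = 2X.
n_T = Σnᵢ = 3.94 − X.
y_i = n_i/n_T, p_i = y_i·P. K_p = p_E^2 / (p_G^2 p_D).
This yields a degree-3 equation in X; solving on (0,1), X = 0.474.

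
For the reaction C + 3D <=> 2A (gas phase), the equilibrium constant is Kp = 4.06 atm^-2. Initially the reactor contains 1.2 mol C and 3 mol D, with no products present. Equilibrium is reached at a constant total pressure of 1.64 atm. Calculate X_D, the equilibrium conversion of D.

Let X = conversion of D (basis 3 mol D); extent of reaction ξ = X.
Mole table: n_C = 1.2 − X; n_D = 3 − 3X; n_A = 2X.
Total moles n_T = 4.2 − 2X.
With p_i = (n_i/n_T)P, Kp = p_A^2 / (p_C p_D^3).
Equating to 4.06 atm^-2 and solving on 0 < X < 1: X = 0.588.

X = 0.588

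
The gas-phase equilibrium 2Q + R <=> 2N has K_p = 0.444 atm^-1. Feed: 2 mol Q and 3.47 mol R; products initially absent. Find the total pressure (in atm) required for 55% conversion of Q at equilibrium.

Take 2 mol Q as basis and let X be its fractional conversion, so ξ = X.
Moles: n_Q = 2 − 2X; n_R = 3.47 − X; n_N = 2X.
n_T = Σnᵢ = 5.47 − X.
K_p = p_N^2 / (p_Q^2 p_R) with p_i = (n_i/n_T)·P.
At X = 0.55: the mole-fraction product g(X) = Π y_i^ν_i = 2.517. Since K_p = g(X)·P^{-1}, P = (g/K_p)^(1/1) = (2.517/0.444)^(1/1) = 5.67 atm.

P = 5.67 atm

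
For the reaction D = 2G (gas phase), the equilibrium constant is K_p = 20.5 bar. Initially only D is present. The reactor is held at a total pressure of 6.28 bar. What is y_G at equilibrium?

y_G = 0.803

Let X = conversion of D (basis 1 mol D); extent of reaction ξ = X.
Moles: n_D = 1 − X; n_G = 2X.
n_T = Σnᵢ = 1 + X.
Mole fractions y_i = n_i/n_T; K_p = p_G^2 / (p_D) with p_i = y_i·P.
This yields a degree-2 equation in X; solving on (0,1), X = 0.670.
Then n_G = 1.34, n_T = 1.67, so y_G = 0.803.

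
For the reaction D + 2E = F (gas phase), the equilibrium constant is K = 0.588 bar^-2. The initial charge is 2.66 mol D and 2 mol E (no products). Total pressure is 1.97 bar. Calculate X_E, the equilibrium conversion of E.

Take 2 mol E as basis and let X be its fractional conversion, so ξ = X.
Species balance: n_D = 2.66 − X; n_E = 2 − 2X; n_F = X.
Total moles n_T = 4.66 − 2X.
y_i = n_i/n_T, p_i = y_i·P. K = p_F / (p_D p_E^2).
Setting this equal to 0.588 bar^-2 and taking the physical root (0 < X < 1) gives X = 0.442.

X = 0.442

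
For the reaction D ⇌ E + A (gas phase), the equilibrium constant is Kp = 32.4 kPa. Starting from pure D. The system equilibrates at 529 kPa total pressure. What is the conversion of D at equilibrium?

Basis: 1 mol D initially; let X = conversion of D. Extent ξ = X.
Moles: n_D = 1 − X; n_E = X; n_A = X.
Total moles n_T = 1 + X.
With p_i = (n_i/n_T)P, Kp = p_E p_A / (p_D).
Setting this equal to 32.4 kPa and taking the physical root (0 < X < 1) gives X = 0.240.

X = 0.240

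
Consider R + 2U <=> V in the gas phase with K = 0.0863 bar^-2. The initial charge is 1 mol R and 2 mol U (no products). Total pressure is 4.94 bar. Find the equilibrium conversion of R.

Basis: 1 mol R initially; let X = conversion of R. Extent ξ = X.
Species balance: n_R = 1 − X; n_U = 2 − 2X; n_V = X.
Summing: n_T = 3 − 2X.
y_i = n_i/n_T, p_i = y_i·P. K = p_V / (p_R p_U^2).
Setting this equal to 0.0863 bar^-2 and taking the physical root (0 < X < 1) gives X = 0.389.

X = 0.389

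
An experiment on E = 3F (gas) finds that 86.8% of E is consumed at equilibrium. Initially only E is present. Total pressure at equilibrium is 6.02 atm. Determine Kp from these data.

Kp = 648 atm^2

Let X = conversion of E (basis 1 mol E); extent of reaction ξ = X.
Mole table: n_E = 1 − X; n_F = 3X.
Total moles n_T = 1 + 2X.
At X = 0.868: n_E = 0.132, n_F = 2.6, n_T = 2.74.
p_i = (n_i/n_T)·P. Kp = p_F^3 / (p_E) = 648 atm^2.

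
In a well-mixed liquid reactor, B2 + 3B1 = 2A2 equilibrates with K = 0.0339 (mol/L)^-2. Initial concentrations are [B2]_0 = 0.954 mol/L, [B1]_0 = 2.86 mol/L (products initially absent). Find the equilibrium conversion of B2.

X = 0.254

Let X = conversion of B2; extent ξ = 0.954·X mol/L.
Concentrations: [B2] = 0.954 − 0.954X; [B1] = 2.86 − 2.86X; [A2] = 1.91X.
K = [A2]^2 / ([B2] [B1]^3).
Equating to 0.0339 (mol/L)^-2: the physical root is X = 0.254.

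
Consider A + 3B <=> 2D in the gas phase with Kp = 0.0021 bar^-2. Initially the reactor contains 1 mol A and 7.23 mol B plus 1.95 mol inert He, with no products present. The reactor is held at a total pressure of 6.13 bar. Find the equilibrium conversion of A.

X = 0.216

Take 1 mol A as basis and let X be its fractional conversion, so ξ = X.
At extent ξ: n_A = 1 − X; n_B = 7.23 − 3X; n_D = 2X; n_I = 1.95 (inert).
Summing: n_T = 10.2 − 2X.
Mole fractions y_i = n_i/n_T; Kp = p_D^2 / (p_A p_B^3) with p_i = y_i·P.
Equating to 0.0021 bar^-2 and solving on 0 < X < 1: X = 0.216.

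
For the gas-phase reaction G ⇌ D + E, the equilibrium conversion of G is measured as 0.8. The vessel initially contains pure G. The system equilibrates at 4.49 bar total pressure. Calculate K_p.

K_p = 7.98 bar

Take 1 mol G as basis and let X be its fractional conversion, so ξ = X.
Mole table: n_G = 1 − X; n_D = X; n_E = X.
Summing: n_T = 1 + X.
At X = 0.8: n_G = 0.2, n_D = 0.8, n_E = 0.8, n_T = 1.8.
p_i = (n_i/n_T)·P. K_p = p_D p_E / (p_G) = 7.98 bar.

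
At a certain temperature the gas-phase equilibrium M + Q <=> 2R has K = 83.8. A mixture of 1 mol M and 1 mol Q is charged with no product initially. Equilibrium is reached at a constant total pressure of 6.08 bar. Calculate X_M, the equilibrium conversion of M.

Basis: 1 mol M initially; let X = conversion of M. Extent ξ = X.
Species balance: n_M = 1 − X; n_Q = 1 − X; n_R = 2X.
Since Δν = 0, n_T = 2 throughout.
y_i = n_i/n_T, p_i = y_i·P. K = p_R^2 / (p_M p_Q).
This yields a degree-2 equation in X; solving on (0,1), X = 0.821.

X = 0.821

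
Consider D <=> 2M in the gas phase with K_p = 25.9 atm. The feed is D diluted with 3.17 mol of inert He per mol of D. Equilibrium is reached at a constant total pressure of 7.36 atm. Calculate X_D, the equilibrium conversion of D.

Basis: 1 mol D initially; let X = conversion of D. Extent ξ = X.
Mole table: n_D = 1 − X; n_M = 2X; n_I = 3.17 (inert).
n_T = Σnᵢ = 4.17 + X.
y_i = n_i/n_T, p_i = y_i·P. K_p = p_M^2 / (p_D).
Substituting and setting equal to 25.9 atm gives a polynomial in X; the root in (0,1) is X = 0.840.

X = 0.840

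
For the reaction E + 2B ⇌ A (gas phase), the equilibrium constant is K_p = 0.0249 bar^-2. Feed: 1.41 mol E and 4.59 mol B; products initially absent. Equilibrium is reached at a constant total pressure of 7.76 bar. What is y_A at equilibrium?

Let X = conversion of E (basis 1.41 mol E); extent of reaction ξ = 1.41X.
Mole table: n_E = 1.41 − 1.41X; n_B = 4.59 − 2.82X; n_A = 1.41X.
Total moles n_T = 6 − 2.82X.
Mole fractions y_i = n_i/n_T; K_p = p_A / (p_E p_B^2) with p_i = y_i·P.
Equating to 0.0249 bar^-2 and solving on 0 < X < 1: X = 0.428.
Then n_A = 0.603, n_T = 4.79, so y_A = 0.126.

y_A = 0.126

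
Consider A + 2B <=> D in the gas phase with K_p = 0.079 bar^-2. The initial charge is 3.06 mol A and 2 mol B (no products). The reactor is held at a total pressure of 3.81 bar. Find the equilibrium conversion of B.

Let X = conversion of B (basis 2 mol B); extent of reaction ξ = X.
Moles: n_A = 3.06 − X; n_B = 2 − 2X; n_D = X.
Total moles n_T = 5.06 − 2X.
Mole fractions y_i = n_i/n_T; K_p = p_D / (p_A p_B^2) with p_i = y_i·P.
Equating to 0.079 bar^-2 and solving on 0 < X < 1: X = 0.307.

X = 0.307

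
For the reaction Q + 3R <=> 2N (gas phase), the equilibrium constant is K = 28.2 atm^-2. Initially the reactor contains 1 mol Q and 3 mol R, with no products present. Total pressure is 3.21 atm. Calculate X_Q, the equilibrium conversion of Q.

Take 1 mol Q as basis and let X be its fractional conversion, so ξ = X.
At extent ξ: n_Q = 1 − X; n_R = 3 − 3X; n_N = 2X.
Summing: n_T = 4 − 2X.
With p_i = (n_i/n_T)P, K = p_N^2 / (p_Q p_R^3).
This yields a degree-4 equation in X; solving on (0,1), X = 0.792.

X = 0.792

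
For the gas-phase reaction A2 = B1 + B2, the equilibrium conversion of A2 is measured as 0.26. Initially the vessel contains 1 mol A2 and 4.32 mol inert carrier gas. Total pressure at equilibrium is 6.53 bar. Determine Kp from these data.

Let X = conversion of A2 (basis 1 mol A2); extent of reaction ξ = X.
Species balance: n_A2 = 1 − X; n_B1 = X; n_B2 = X; n_I = 4.32 (inert).
Summing: n_T = 5.32 + X.
At X = 0.26: n_A2 = 0.74, n_B1 = 0.26, n_B2 = 0.26, n_T = 5.58.
p_i = (n_i/n_T)·P. Kp = p_B1 p_B2 / (p_A2) = 0.107 bar.

Kp = 0.107 bar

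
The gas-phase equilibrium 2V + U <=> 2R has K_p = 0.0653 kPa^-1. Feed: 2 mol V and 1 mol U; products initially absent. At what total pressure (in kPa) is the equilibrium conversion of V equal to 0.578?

P = 165 kPa

Let X = conversion of V (basis 2 mol V); extent of reaction ξ = X.
At extent ξ: n_V = 2 − 2X; n_U = 1 − X; n_R = 2X.
Total moles n_T = 3 − X.
K_p = p_R^2 / (p_V^2 p_U) with p_i = (n_i/n_T)·P.
At X = 0.578: the mole-fraction product g(X) = Π y_i^ν_i = 10.77. Since K_p = g(X)·P^{-1}, P = (g/K_p)^(1/1) = (10.77/0.0653)^(1/1) = 165 kPa.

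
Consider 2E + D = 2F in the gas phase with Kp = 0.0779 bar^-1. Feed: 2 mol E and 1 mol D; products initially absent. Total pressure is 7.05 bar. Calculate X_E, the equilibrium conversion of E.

Basis: 2 mol E initially; let X = conversion of E. Extent ξ = X.
At extent ξ: n_E = 2 − 2X; n_D = 1 − X; n_F = 2X.
Total moles n_T = 3 − X.
Mole fractions y_i = n_i/n_T; Kp = p_F^2 / (p_E^2 p_D) with p_i = y_i·P.
Setting this equal to 0.0779 bar^-1 and taking the physical root (0 < X < 1) gives X = 0.276.

X = 0.276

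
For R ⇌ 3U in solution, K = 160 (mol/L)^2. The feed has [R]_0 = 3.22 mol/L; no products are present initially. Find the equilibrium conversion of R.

X = 0.608

Let X = conversion of R; extent ξ = 3.22·X mol/L.
Concentrations: [R] = 3.22 − 3.22X; [U] = 9.66X.
K = [U]^3 / ([R]).
Solving K = 160 for X ∈ (0,1): X = 0.608.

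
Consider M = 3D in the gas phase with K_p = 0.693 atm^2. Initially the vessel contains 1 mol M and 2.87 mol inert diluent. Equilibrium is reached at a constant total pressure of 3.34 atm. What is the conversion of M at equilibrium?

X = 0.317

Take 1 mol M as basis and let X be its fractional conversion, so ξ = X.
Species balance: n_M = 1 − X; n_D = 3X; n_I = 2.87 (inert).
Summing: n_T = 3.87 + 2X.
With p_i = (n_i/n_T)P, K_p = p_D^3 / (p_M).
This yields a degree-3 equation in X; solving on (0,1), X = 0.317.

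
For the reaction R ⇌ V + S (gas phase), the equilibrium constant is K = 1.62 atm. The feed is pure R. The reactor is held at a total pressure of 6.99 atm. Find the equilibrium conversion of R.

Let X = conversion of R (basis 1 mol R); extent of reaction ξ = X.
Moles: n_R = 1 − X; n_V = X; n_S = X.
Summing: n_T = 1 + X.
y_i = n_i/n_T, p_i = y_i·P. K = p_V p_S / (p_R).
This yields a degree-2 equation in X; solving on (0,1), X = 0.434.

X = 0.434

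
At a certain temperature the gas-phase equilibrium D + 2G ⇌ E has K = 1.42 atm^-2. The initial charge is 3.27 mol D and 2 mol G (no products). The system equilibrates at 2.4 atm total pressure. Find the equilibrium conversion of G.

X = 0.654

Let X = conversion of G (basis 2 mol G); extent of reaction ξ = X.
Species balance: n_D = 3.27 − X; n_G = 2 − 2X; n_E = X.
Summing: n_T = 5.27 − 2X.
y_i = n_i/n_T, p_i = y_i·P. K = p_E / (p_D p_G^2).
Setting this equal to 1.42 atm^-2 and taking the physical root (0 < X < 1) gives X = 0.654.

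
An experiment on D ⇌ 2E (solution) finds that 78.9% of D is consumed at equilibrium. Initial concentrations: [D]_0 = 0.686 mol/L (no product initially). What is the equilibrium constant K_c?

K_c = 8.1 mol/L

Let X = conversion of D.
Concentrations: [D] = 0.686 − 0.686X; [E] = 1.37X.
At X = 0.789: [D] = 0.145, [E] = 1.08.
K_c = [E]^2 / ([D]) = 8.1 mol/L.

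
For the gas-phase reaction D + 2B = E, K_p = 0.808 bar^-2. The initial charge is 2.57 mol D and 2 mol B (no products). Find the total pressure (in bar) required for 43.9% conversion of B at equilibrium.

P = 1.66 bar

Basis: 2 mol B initially; let X = conversion of B. Extent ξ = X.
Mole table: n_D = 2.57 − X; n_B = 2 − 2X; n_E = X.
n_T = Σnᵢ = 4.57 − 2X.
K_p = p_E / (p_D p_B^2) with p_i = (n_i/n_T)·P.
At X = 0.439: the mole-fraction product g(X) = Π y_i^ν_i = 2.231. Since K_p = g(X)·P^{-2}, P = (g/K_p)^(1/2) = (2.231/0.808)^(1/2) = 1.66 bar.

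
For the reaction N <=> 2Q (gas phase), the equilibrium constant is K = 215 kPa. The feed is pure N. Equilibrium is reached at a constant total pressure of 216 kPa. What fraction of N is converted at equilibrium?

X = 0.446

Let X = conversion of N (basis 1 mol N); extent of reaction ξ = X.
At extent ξ: n_N = 1 − X; n_Q = 2X.
Total moles n_T = 1 + X.
With p_i = (n_i/n_T)P, K = p_Q^2 / (p_N).
Substituting and setting equal to 215 kPa gives a polynomial in X; the root in (0,1) is X = 0.446.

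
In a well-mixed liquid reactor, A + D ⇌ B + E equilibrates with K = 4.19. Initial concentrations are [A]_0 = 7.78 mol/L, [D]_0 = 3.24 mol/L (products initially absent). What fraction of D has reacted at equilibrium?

Let X = conversion of D; extent ξ = 3.24·X mol/L.
Concentrations: [A] = 7.78 − 3.24X; [D] = 3.24 − 3.24X; [B] = 3.24X; [E] = 3.24X.
K = [B] [E] / ([A] [D]).
Solving K = 4.19 for X ∈ (0,1): X = 0.879.

X = 0.879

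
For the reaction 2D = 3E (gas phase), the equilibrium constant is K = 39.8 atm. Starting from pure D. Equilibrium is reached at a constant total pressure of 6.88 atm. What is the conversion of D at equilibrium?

Take 1 mol D as basis and let X be its fractional conversion, so ξ = 0.5X.
Mole table: n_D = 1 − X; n_E = 1.5X.
Total moles n_T = 1 + 0.5X.
With p_i = (n_i/n_T)P, K = p_E^3 / (p_D^2).
Substituting and setting equal to 39.8 atm gives a polynomial in X; the root in (0,1) is X = 0.651.

X = 0.651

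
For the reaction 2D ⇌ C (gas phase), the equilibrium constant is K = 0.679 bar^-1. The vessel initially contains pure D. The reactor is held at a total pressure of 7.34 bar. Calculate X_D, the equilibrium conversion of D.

X = 0.781

Basis: 1 mol D initially; let X = conversion of D. Extent ξ = 0.5X.
Mole table: n_D = 1 − X; n_C = 0.5X.
Total moles n_T = 1 − 0.5X.
Mole fractions y_i = n_i/n_T; K = p_C / (p_D^2) with p_i = y_i·P.
Equating to 0.679 bar^-1 and solving on 0 < X < 1: X = 0.781.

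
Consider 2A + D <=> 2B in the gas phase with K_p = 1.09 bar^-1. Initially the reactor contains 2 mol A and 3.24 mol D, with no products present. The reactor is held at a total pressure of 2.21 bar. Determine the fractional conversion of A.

Let X = conversion of A (basis 2 mol A); extent of reaction ξ = X.
Mole table: n_A = 2 − 2X; n_D = 3.24 − X; n_B = 2X.
n_T = Σnᵢ = 5.24 − X.
With p_i = (n_i/n_T)P, K_p = p_B^2 / (p_A^2 p_D).
This yields a degree-3 equation in X; solving on (0,1), X = 0.541.

X = 0.541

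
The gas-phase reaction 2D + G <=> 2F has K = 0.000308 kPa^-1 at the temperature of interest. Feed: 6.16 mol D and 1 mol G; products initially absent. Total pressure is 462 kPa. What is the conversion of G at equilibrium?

Take 1 mol G as basis and let X be its fractional conversion, so ξ = X.
At extent ξ: n_D = 6.16 − 2X; n_G = 1 − X; n_F = 2X.
n_T = Σnᵢ = 7.16 − X.
Mole fractions y_i = n_i/n_T; K = p_F^2 / (p_D^2 p_G) with p_i = y_i·P.
This yields a degree-3 equation in X; solving on (0,1), X = 0.326.

X = 0.326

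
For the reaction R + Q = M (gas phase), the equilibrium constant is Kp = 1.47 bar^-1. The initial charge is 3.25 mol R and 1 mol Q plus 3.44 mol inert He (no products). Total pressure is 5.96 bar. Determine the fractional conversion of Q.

Take 1 mol Q as basis and let X be its fractional conversion, so ξ = X.
Mole table: n_R = 3.25 − X; n_Q = 1 − X; n_M = X; n_I = 3.44 (inert).
n_T = Σnᵢ = 7.69 − X.
y_i = n_i/n_T, p_i = y_i·P. Kp = p_M / (p_R p_Q).
This yields a degree-2 equation in X; solving on (0,1), X = 0.759.

X = 0.759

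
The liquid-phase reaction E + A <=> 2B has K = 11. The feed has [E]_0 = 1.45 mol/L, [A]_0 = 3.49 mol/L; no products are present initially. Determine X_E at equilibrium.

X = 0.837

Let X = conversion of E; extent ξ = 1.45·X mol/L.
Concentrations: [E] = 1.45 − 1.45X; [A] = 3.49 − 1.45X; [B] = 2.9X.
K = [B]^2 / ([E] [A]).
This equals 11 at X = 0.837 (the root in 0 < X < 1).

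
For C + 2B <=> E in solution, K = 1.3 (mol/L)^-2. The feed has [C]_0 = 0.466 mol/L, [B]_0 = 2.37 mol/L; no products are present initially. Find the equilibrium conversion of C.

Let X = conversion of C; extent ξ = 0.466·X mol/L.
Concentrations: [C] = 0.466 − 0.466X; [B] = 2.37 − 0.932X; [E] = 0.466X.
K = [E] / ([C] [B]^2).
Equating to 1.3 (mol/L)^-2: the physical root is X = 0.779.

X = 0.779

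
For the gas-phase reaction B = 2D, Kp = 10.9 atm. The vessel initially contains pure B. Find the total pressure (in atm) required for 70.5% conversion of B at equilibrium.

Take 1 mol B as basis and let X be its fractional conversion, so ξ = X.
Species balance: n_B = 1 − X; n_D = 2X.
n_T = Σnᵢ = 1 + X.
Kp = p_D^2 / (p_B) with p_i = (n_i/n_T)·P.
At X = 0.705: the mole-fraction product g(X) = Π y_i^ν_i = 3.953. Since Kp = g(X)·P^{1}, P = (Kp/g)^(1/1) = (10.9/3.953)^(1/1) = 2.76 atm.

P = 2.76 atm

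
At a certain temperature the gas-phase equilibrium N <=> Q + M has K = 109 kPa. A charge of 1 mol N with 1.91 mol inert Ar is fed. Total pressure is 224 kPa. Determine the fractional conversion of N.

Basis: 1 mol N initially; let X = conversion of N. Extent ξ = X.
Mole table: n_N = 1 − X; n_Q = X; n_M = X; n_I = 1.91 (inert).
Summing: n_T = 2.91 + X.
With p_i = (n_i/n_T)P, K = p_Q p_M / (p_N).
Substituting and setting equal to 109 kPa gives a polynomial in X; the root in (0,1) is X = 0.712.

X = 0.712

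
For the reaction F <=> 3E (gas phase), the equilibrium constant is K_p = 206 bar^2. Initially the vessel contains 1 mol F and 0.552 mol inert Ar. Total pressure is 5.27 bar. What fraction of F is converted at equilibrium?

X = 0.808

Let X = conversion of F (basis 1 mol F); extent of reaction ξ = X.
At extent ξ: n_F = 1 − X; n_E = 3X; n_I = 0.552 (inert).
Summing: n_T = 1.55 + 2X.
y_i = n_i/n_T, p_i = y_i·P. K_p = p_E^3 / (p_F).
Equating to 206 bar^2 and solving on 0 < X < 1: X = 0.808.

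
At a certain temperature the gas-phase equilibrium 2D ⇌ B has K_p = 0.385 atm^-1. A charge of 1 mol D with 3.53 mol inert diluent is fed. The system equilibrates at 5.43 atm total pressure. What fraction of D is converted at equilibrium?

X = 0.376

Basis: 1 mol D initially; let X = conversion of D. Extent ξ = 0.5X.
Moles: n_D = 1 − X; n_B = 0.5X; n_I = 3.53 (inert).
n_T = Σnᵢ = 4.53 − 0.5X.
With p_i = (n_i/n_T)P, K_p = p_B / (p_D^2).
This yields a degree-2 equation in X; solving on (0,1), X = 0.376.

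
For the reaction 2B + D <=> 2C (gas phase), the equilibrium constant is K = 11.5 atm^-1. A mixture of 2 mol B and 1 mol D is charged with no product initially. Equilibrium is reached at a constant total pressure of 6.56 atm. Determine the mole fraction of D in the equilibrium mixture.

y_D = 0.113

Take 2 mol B as basis and let X be its fractional conversion, so ξ = X.
At extent ξ: n_B = 2 − 2X; n_D = 1 − X; n_C = 2X.
n_T = Σnᵢ = 3 − X.
With p_i = (n_i/n_T)P, K = p_C^2 / (p_B^2 p_D).
This yields a degree-3 equation in X; solving on (0,1), X = 0.745.
Then n_D = 0.255, n_T = 2.26, so y_D = 0.113.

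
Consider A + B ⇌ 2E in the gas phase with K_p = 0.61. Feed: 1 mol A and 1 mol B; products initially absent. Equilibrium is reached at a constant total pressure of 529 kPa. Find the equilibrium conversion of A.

X = 0.281

Take 1 mol A as basis and let X be its fractional conversion, so ξ = X.
Species balance: n_A = 1 − X; n_B = 1 − X; n_E = 2X.
Total moles n_T = 2 (Δν = 0, constant).
With p_i = (n_i/n_T)P, K_p = p_E^2 / (p_A p_B).
Setting this equal to 0.61 and taking the physical root (0 < X < 1) gives X = 0.281.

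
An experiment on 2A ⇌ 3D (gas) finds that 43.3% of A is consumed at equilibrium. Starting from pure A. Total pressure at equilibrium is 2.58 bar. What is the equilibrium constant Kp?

Take 1 mol A as basis and let X be its fractional conversion, so ξ = 0.5X.
Species balance: n_A = 1 − X; n_D = 1.5X.
Summing: n_T = 1 + 0.5X.
At X = 0.433: n_A = 0.567, n_D = 0.649, n_T = 1.22.
p_i = (n_i/n_T)·P. Kp = p_D^3 / (p_A^2) = 1.81 bar.

Kp = 1.81 bar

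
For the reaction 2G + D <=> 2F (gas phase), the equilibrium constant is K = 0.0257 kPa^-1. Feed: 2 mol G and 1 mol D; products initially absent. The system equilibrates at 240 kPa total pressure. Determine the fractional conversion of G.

X = 0.522

Basis: 2 mol G initially; let X = conversion of G. Extent ξ = X.
Moles: n_G = 2 − 2X; n_D = 1 − X; n_F = 2X.
Summing: n_T = 3 − X.
y_i = n_i/n_T, p_i = y_i·P. K = p_F^2 / (p_G^2 p_D).
Equating to 0.0257 kPa^-1 and solving on 0 < X < 1: X = 0.522.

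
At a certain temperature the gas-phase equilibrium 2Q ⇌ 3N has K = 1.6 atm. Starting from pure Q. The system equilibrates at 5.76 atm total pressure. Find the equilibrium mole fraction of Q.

y_Q = 0.558

Basis: 1 mol Q initially; let X = conversion of Q. Extent ξ = 0.5X.
Species balance: n_Q = 1 − X; n_N = 1.5X.
Summing: n_T = 1 + 0.5X.
y_i = n_i/n_T, p_i = y_i·P. K = p_N^3 / (p_Q^2).
Substituting and setting equal to 1.6 atm gives a polynomial in X; the root in (0,1) is X = 0.346.
Then n_Q = 0.654, n_T = 1.17, so y_Q = 0.558.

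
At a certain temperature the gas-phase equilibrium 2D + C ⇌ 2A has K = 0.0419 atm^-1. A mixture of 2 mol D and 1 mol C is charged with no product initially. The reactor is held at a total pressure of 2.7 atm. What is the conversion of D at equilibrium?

X = 0.155

Basis: 2 mol D initially; let X = conversion of D. Extent ξ = X.
Moles: n_D = 2 − 2X; n_C = 1 − X; n_A = 2X.
Total moles n_T = 3 − X.
Mole fractions y_i = n_i/n_T; K = p_A^2 / (p_D^2 p_C) with p_i = y_i·P.
Substituting and setting equal to 0.0419 atm^-1 gives a polynomial in X; the root in (0,1) is X = 0.155.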